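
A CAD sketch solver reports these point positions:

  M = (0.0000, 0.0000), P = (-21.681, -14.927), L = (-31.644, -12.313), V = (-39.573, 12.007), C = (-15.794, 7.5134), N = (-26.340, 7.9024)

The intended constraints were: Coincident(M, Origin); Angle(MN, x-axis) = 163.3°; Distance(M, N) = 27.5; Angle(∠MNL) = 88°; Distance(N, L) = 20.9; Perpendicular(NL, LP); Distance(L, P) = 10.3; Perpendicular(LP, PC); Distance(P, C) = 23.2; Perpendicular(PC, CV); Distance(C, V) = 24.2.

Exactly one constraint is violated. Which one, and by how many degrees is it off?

Perpendicular(PC, CV) — off by 4.00°.

M = (0.00, 0.00) ✓; MN at 163.3° ✓; |MN| = 27.50 ✓; ∠MNL = 88.00° ✓; |NL| = 20.90 ✓; ∠(NL, LP) = 90.00° ✓; |LP| = 10.30 ✓; ∠(LP, PC) = 90.00° ✓; |PC| = 23.20 ✓; ∠(PC, CV) = 94.00° ✗; |CV| = 24.20 ✓.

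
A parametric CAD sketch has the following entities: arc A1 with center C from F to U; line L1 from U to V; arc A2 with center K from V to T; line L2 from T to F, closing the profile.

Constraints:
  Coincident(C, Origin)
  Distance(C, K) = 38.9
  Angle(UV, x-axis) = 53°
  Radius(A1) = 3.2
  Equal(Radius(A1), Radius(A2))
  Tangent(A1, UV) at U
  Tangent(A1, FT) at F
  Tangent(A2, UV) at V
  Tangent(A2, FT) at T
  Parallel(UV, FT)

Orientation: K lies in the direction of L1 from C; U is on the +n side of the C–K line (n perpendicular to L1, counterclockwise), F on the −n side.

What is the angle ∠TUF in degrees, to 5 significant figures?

80.657°

The slot axis is L1's direction at 53.0°, so u = (cos 53.0°, sin 53.0°) = (0.60182, 0.79864) and n = (−sin 53.0°, cos 53.0°) = (-0.79864, 0.60182). C is at the origin and K lies 38.9 along u from C, so K = 38.9·u = (23.411, 31.067). Tangency of A1 to both parallel lines with radius 3.2 puts U and F at C ± 3.2·n: U = (-2.5556, 1.9258), F = (2.5556, -1.9258). Equal radii place V and T the same way about K: V = K + 3.2·n = (20.855, 32.993), T = K − 3.2·n = (25.966, 29.141). Then cos ∠TUF = UT·UF / (|UT||UF|), giving 80.657°.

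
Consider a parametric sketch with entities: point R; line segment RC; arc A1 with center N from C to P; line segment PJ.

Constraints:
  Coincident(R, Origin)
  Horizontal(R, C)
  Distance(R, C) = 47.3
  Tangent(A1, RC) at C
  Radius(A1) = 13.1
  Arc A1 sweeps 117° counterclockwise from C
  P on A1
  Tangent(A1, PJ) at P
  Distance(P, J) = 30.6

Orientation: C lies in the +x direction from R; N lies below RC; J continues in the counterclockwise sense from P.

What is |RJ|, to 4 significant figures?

67.80

R is at the origin; RC is horizontal with |RC| = 47.3 and C on the +x side, so C = (47.30, 0.000). The tangent condition forces NC to be normal to RC, so N = C + (0, -13.1) = (47.30, -13.10). On A1, C sits at bearing 90° from N; a 117° counterclockwise sweep puts P at bearing 207°, so P = N + 13.1·(cos 207°, sin 207°) = (35.63, -19.05). Since A1 is tangent to PJ there, NP ⟂ PJ, so PJ runs along (−sin 207°, cos 207°); with |PJ| = 30.6, J = (49.52, -46.31). Then |RJ| = |J − R| = 67.80.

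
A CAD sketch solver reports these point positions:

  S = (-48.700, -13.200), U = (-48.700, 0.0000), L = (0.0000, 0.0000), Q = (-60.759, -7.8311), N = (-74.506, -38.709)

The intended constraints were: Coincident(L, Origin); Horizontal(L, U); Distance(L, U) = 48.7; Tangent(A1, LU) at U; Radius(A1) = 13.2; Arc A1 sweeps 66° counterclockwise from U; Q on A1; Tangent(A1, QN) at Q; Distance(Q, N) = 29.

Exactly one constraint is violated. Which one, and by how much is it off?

Distance(Q, N) = 29 — off by 4.80.

L = (0.00, 0.00) ✓; L.y = 0.00, U.y = 0.00 ✓; |LU| = 48.70 ✓; ∠(SU, UL) = 90.00° ✓; |SU| = 13.20 ✓; bearing(S→Q) − bearing(S→U) = 66.00° ✓; |SQ| = 13.20 ✓; ∠(SQ, QN) = 90.00° ✓; |QN| = 33.80 ✗.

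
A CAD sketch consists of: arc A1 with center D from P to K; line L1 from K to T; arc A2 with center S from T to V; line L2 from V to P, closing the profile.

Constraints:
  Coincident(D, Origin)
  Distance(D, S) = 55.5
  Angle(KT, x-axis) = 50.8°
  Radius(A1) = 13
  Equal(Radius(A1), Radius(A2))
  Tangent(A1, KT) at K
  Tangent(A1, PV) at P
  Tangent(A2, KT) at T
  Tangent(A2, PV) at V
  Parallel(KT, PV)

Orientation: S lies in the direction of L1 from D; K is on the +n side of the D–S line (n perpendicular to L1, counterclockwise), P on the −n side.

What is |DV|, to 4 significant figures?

57.00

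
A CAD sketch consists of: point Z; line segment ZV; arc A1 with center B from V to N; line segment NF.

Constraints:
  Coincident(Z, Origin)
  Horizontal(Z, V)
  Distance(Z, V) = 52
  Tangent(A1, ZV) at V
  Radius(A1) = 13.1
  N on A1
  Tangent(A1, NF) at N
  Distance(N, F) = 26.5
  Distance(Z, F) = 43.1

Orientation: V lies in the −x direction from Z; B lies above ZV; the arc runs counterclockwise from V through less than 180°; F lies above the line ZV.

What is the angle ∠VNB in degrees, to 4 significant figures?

57.24°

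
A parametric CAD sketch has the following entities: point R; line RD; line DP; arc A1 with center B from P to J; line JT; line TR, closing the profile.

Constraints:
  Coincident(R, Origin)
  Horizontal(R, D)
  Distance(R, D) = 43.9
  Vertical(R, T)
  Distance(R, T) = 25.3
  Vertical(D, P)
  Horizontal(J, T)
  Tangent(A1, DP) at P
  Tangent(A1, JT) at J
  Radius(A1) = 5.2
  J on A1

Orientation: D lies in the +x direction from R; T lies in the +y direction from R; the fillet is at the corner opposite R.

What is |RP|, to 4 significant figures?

48.28

The virtual corner opposite R is at (43.90, 25.30). A1 meets DP tangentially, so BP is at right angles to DP and A1 meets JT tangentially, so BJ is at right angles to JT, with radius 5.2, so the center B sits 5.2 in from both sides at B = (38.70, 20.10). That places the tangent points at P = (43.90, 20.10) on DP and J = (38.70, 25.30) on JT. Then |RP| = |P − R| = 48.28.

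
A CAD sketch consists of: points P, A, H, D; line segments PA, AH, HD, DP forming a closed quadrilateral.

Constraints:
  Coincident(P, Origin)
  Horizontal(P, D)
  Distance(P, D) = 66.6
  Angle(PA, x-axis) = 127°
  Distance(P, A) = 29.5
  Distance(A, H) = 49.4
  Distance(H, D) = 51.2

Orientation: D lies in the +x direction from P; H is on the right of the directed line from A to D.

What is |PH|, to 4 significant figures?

20.49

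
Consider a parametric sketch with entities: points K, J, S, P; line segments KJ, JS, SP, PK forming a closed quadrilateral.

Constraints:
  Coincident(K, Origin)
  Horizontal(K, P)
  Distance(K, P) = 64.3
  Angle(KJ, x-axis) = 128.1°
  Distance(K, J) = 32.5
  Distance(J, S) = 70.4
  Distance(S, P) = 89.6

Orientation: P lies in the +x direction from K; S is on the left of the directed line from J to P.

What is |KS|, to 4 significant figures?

83.82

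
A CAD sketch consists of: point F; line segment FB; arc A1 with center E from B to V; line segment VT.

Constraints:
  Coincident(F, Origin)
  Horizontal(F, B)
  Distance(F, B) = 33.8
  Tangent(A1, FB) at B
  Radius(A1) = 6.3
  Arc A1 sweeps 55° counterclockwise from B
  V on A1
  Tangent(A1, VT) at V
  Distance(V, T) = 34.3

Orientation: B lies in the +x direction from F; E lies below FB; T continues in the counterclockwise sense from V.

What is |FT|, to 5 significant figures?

32.062

F is at the origin; FB is horizontal with |FB| = 33.8 and B on the +x side, so B = (33.800, 0.0000). A1 meets FB tangentially, so EB is at right angles to FB, so E = B + (0, -6.3) = (33.800, -6.3000). On A1, B sits at bearing 90° from E; a 55° counterclockwise sweep puts V at bearing 145°, so V = E + 6.3·(cos 145°, sin 145°) = (28.639, -2.6865). The tangent condition forces EV to be normal to VT, so VT runs along (−sin 145°, cos 145°); with |VT| = 34.3, T = (8.9657, -30.783). Then |FT| = |T − F| = 32.062.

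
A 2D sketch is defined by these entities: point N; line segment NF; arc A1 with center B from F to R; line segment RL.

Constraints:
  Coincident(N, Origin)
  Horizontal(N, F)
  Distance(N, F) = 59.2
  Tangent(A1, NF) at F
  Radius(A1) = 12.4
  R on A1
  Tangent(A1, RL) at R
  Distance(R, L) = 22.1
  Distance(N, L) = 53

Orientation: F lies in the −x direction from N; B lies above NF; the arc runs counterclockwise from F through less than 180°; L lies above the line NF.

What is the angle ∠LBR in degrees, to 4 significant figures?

60.70°

N is at the origin; NF is horizontal with |NF| = 59.2 and F on the −x side, so F = (-59.20, 0.000). Tangency of A1 to NF means the radius BF is perpendicular to NF, so B = F + (0, 12.4) = (-59.20, 12.40). Since BR ⟂ RL (tangency), |BL| = √(12.4² + 22.1²) = 25.34 regardless of where R sits on A1. So L lies on both circle(N, 53.0) and circle(B, 25.34); the above-NF intersection is L = (-42.59, 31.54). R is the foot of the tangent from L: R = (-47.06, 9.896).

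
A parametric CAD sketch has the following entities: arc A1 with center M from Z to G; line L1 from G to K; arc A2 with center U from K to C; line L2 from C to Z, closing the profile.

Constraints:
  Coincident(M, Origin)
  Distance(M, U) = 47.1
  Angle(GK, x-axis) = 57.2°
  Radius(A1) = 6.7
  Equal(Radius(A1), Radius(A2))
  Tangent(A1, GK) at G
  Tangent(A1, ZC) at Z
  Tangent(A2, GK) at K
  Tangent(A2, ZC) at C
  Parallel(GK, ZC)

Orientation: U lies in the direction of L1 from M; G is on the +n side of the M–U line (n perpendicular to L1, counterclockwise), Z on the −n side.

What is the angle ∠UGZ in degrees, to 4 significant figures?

81.90°

The slot axis is L1's direction at 57.2°, so u = (cos 57.2°, sin 57.2°) = (0.5417, 0.8406) and n = (−sin 57.2°, cos 57.2°) = (-0.8406, 0.5417). M is at the origin and U lies 47.1 along u from M, so U = 47.1·u = (25.51, 39.59). Tangency of A1 to both parallel lines with radius 6.7 puts G and Z at M ± 6.7·n: G = (-5.632, 3.629), Z = (5.632, -3.629). Then cos ∠UGZ = GU·GZ / (|GU||GZ|), giving 81.90°.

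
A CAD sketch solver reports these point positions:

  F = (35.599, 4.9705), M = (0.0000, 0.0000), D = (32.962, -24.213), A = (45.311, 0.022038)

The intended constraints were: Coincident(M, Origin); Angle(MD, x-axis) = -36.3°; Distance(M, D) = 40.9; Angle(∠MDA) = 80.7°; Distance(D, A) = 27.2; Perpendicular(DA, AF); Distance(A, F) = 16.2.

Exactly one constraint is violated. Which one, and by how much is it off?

Distance(A, F) = 16.2 — off by 5.30.

M = (0.00, 0.00) ✓; MD at -36.30° ✓; |MD| = 40.90 ✓; ∠MDA = 80.70° ✓; |DA| = 27.20 ✓; ∠(DA, AF) = 90.00° ✓; |AF| = 10.90 ✗.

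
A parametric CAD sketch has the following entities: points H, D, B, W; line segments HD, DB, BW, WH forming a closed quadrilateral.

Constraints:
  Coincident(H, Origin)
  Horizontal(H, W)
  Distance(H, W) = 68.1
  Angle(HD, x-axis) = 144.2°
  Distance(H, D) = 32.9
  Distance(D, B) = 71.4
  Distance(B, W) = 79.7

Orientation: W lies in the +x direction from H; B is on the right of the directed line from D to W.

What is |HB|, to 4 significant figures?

45.85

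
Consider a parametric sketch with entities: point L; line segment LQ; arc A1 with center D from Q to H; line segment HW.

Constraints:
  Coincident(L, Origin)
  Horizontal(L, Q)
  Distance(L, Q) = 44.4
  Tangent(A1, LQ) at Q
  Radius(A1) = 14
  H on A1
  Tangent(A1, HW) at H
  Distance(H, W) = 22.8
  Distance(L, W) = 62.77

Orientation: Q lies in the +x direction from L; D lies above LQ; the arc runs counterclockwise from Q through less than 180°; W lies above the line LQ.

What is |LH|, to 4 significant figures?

60.49

Checks: L.y = 0.00, Q.y = 0.00 ✓; |DH| = 14.00 ✓; ∠(DH, HW) = 90.00° ✓; |HW| = 22.80 ✓; |LW| = 62.77 ✓.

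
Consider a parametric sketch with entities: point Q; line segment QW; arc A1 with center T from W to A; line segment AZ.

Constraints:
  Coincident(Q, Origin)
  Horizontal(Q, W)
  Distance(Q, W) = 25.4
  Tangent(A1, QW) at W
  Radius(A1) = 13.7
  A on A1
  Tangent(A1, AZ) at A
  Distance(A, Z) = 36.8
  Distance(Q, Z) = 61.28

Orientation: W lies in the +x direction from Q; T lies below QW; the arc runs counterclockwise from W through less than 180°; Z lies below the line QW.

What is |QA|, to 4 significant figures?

24.51

Q is at the origin; Q and W share the same y with |QW| = 25.4 and W on the +x side, so W = (25.40, 0.000). Tangency of A1 to QW means the radius TW is perpendicular to QW, so T = W + (0, -13.7) = (25.40, -13.70). Since TA ⟂ AZ (tangency), |TZ| = √(13.7² + 36.8²) = 39.27 regardless of where A sits on A1. So Z lies on both circle(Q, 61.28) and circle(T, 39.27); the below-QW intersection is Z = (31.67, -52.46). A is the foot of the tangent from Z: A = (13.49, -20.47).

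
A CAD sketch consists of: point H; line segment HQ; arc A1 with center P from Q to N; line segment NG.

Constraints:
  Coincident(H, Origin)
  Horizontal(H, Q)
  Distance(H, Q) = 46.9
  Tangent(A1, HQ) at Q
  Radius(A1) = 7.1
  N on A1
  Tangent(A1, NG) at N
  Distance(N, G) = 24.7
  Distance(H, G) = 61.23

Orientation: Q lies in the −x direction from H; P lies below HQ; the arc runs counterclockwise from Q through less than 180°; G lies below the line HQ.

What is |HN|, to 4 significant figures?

54.52

H is at the origin; HQ is horizontal with |HQ| = 46.9 and Q on the −x side, so Q = (-46.90, 0.000). Tangency of A1 to HQ means the radius PQ is perpendicular to HQ, so P = Q + (0, -7.1) = (-46.90, -7.100). Since PN ⟂ NG (tangency), |PG| = √(7.1² + 24.7²) = 25.70 regardless of where N sits on A1. So G lies on both circle(H, 61.23) and circle(P, 25.70); the below-HQ intersection is G = (-52.03, -32.28). N is the foot of the tangent from G: N = (-53.98, -7.661).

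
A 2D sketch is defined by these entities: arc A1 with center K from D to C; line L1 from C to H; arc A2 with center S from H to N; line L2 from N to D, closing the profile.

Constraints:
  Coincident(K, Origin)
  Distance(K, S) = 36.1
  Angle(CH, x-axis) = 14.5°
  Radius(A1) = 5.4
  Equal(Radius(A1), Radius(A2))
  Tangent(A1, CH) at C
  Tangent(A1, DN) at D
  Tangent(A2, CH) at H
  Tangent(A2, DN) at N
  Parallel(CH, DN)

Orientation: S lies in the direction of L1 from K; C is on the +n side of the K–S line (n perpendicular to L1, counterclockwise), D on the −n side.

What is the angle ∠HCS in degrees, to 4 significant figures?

8.507°

Tangency of A1 to both parallel lines with radius 5.4 puts C and D at K ± 5.4·n: C = (-1.352, 5.228), D = (1.352, -5.228). Equal radii place H and N the same way about S: H = S + 5.4·n = (33.60, 14.27), N = S − 5.4·n = (36.30, 3.811). Then cos ∠HCS = CH·CS / (|CH||CS|), giving 8.507°.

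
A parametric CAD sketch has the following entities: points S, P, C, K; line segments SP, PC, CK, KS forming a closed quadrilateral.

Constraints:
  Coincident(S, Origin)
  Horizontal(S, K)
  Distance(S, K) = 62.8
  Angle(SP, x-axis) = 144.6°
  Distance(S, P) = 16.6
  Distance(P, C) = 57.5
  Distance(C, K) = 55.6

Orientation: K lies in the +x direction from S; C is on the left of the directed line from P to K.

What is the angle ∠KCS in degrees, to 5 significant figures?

68.930°

S is at the origin; S and K share the same y with |SK| = 62.8 and K in +x, so K = (62.8, 0). SP runs at 144.6° with |SP| = 16.6, so P = (-13.531, 9.6161). C is determined by |PC| = 57.5 and |CK| = 55.6 together: it lies at the intersection of circle(P, 57.5) and circle(K, 55.6). With |PK| = 76.934, the foot of the radical line on PK is 39.864 from P and the perpendicular offset is √(57.5² − 39.864²) = 41.438. Taking the left-of-PK solution: C = (31.199, 45.747).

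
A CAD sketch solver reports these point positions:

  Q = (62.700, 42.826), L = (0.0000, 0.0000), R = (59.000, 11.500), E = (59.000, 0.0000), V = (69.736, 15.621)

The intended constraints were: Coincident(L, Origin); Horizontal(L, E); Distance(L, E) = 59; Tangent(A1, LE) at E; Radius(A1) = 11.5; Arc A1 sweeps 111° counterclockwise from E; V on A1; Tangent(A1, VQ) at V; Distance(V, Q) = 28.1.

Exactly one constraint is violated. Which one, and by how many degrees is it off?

Tangent(A1, VQ) at V — off by 6.50°.

L = (0.00, 0.00) ✓; L.y = 0.00, E.y = 0.00 ✓; |LE| = 59.00 ✓; ∠(RE, EL) = 90.00° ✓; |RE| = 11.50 ✓; bearing(R→V) − bearing(R→E) = 111.0° ✓; |RV| = 11.50 ✓; ∠(RV, VQ) = 96.50° ✗; |VQ| = 28.10 ✓.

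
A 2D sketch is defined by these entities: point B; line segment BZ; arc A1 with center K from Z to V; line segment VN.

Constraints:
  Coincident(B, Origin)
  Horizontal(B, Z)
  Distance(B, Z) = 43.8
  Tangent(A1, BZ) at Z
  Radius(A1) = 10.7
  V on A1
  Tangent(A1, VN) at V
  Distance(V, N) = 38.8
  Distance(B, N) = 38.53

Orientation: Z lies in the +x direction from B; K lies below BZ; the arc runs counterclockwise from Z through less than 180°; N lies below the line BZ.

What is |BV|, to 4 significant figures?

35.33

Checks: |KV| = 10.70 ✓; ∠(KV, VN) = 90.00° ✓; |VN| = 38.80 ✓; |BN| = 38.53 ✓.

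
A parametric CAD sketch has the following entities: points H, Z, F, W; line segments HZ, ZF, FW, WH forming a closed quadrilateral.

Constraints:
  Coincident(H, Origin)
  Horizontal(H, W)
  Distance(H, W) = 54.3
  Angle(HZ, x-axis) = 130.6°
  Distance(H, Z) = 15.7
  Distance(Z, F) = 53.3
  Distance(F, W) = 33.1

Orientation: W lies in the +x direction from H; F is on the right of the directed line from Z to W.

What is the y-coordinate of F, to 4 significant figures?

-22.75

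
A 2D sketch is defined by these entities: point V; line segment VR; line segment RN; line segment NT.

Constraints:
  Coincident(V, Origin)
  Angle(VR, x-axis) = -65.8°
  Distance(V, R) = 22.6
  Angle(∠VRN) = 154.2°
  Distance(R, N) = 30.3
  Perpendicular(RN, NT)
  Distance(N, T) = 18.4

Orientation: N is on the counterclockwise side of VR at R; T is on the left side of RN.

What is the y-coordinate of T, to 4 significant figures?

-26.00

V is at the origin; VR runs at -65.8° with length 22.6, so R = 22.6·(cos -65.8°, sin -65.8°) = (9.264, -20.61). ∠VRN = 154.2°, so RN runs at -65.8° + (180° − 154.2°) = -40.00° from the x-axis; with |RN| = 30.3, N = R + 30.3·(cos -40.00°, sin -40.00°) = (32.48, -40.09). The perpendicularity gives NT at right angles to RN; with |NT| = 18.4 on the left of RN, T = N + 18.4·(0.6428, 0.7660) = (44.30, -26.00). So T.y = -26.00.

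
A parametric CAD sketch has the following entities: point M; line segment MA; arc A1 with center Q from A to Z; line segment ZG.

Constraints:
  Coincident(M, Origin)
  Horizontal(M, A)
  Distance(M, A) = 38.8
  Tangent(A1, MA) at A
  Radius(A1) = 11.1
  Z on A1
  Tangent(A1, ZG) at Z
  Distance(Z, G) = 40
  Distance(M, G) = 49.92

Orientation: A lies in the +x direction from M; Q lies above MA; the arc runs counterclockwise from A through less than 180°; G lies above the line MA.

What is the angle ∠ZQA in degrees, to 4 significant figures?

136.3°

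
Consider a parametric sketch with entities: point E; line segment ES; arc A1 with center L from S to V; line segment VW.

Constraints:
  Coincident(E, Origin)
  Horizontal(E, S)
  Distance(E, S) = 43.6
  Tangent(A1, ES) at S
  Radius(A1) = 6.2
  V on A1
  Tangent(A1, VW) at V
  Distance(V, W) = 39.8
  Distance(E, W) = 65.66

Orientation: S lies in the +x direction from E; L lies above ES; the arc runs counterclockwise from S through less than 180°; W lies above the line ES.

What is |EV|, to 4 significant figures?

50.23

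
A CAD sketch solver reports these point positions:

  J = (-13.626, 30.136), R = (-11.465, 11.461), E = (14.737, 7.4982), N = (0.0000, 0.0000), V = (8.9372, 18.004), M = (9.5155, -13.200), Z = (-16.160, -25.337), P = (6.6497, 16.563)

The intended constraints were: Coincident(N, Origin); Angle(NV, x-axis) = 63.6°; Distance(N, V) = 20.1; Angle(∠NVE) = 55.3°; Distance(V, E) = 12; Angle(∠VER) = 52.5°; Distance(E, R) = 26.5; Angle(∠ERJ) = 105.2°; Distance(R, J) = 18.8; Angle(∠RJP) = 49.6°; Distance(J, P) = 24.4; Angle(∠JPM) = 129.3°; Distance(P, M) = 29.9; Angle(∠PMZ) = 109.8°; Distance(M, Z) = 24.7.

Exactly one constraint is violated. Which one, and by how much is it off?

Distance(M, Z) = 24.7 — off by 3.70.

N = (0.00, 0.00) ✓; NV at 63.60° ✓; |NV| = 20.10 ✓; ∠NVE = 55.30° ✓; |VE| = 12.00 ✓; ∠VER = 52.50° ✓; |ER| = 26.50 ✓; ∠ERJ = 105.2° ✓; |RJ| = 18.80 ✓; ∠RJP = 49.60° ✓; |JP| = 24.40 ✓; ∠JPM = 129.3° ✓; |PM| = 29.90 ✓; ∠PMZ = 109.8° ✓; |MZ| = 28.40 ✗.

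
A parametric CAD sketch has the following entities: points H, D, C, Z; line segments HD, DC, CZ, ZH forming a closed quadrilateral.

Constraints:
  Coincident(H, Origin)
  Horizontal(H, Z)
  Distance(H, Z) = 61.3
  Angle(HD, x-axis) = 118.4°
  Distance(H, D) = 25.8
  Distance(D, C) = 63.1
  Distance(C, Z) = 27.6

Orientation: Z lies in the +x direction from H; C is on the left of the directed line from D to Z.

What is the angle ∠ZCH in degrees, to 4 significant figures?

85.76°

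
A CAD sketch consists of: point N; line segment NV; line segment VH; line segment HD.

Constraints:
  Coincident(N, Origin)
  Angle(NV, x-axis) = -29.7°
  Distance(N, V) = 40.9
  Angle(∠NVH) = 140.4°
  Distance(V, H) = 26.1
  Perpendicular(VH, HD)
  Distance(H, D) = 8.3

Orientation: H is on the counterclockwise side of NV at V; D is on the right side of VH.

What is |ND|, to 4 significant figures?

67.09

N is at the origin; NV runs at -29.7° with length 40.9, so V = 40.9·(cos -29.7°, sin -29.7°) = (35.53, -20.26). ∠NVH = 140.4°, so VH runs at -29.7° + (180° − 140.4°) = 9.900° from the x-axis; with |VH| = 26.1, H = V + 26.1·(cos 9.900°, sin 9.900°) = (61.24, -15.78). The perpendicularity gives HD at right angles to VH; with |HD| = 8.3 on the right of VH, D = H + 8.3·(0.1719, -0.9851) = (62.67, -23.95). Then |ND| = |D − N| = 67.09.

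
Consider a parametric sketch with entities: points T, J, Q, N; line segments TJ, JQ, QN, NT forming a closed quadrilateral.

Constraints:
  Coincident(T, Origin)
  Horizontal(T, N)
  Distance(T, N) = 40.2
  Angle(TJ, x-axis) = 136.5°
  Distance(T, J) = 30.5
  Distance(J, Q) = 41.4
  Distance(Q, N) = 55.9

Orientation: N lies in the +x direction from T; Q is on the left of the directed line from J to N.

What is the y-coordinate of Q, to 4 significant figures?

47.06

Checks: |JQ| = 41.40 ✓; |QN| = 55.90 ✓.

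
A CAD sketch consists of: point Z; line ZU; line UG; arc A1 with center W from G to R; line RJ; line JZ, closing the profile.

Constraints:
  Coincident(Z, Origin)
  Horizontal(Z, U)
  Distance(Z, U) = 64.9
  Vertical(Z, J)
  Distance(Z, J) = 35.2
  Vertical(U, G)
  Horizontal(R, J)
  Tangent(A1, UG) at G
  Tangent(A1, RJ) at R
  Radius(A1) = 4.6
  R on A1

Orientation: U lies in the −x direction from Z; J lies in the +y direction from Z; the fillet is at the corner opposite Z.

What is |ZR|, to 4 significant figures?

69.82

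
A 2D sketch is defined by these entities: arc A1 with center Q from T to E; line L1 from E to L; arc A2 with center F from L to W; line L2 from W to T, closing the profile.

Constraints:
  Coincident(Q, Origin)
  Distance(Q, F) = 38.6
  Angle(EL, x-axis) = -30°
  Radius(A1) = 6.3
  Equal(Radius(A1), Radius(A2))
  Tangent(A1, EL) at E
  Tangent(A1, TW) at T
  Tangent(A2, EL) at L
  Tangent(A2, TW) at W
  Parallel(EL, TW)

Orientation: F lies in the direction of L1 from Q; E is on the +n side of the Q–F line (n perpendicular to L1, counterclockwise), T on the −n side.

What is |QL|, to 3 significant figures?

39.1

The slot axis is L1's direction at -30.0°, so u = (cos -30.0°, sin -30.0°) = (0.866, -0.500) and n = (−sin -30.0°, cos -30.0°) = (0.500, 0.866). Q is at the origin and F lies 38.6 along u from Q, so F = 38.6·u = (33.4, -19.3). Tangency of A1 to both parallel lines with radius 6.3 puts E and T at Q ± 6.3·n: E = (3.15, 5.46), T = (-3.15, -5.46). Equal radii place L and W the same way about F: L = F + 6.3·n = (36.6, -13.8), W = F − 6.3·n = (30.3, -24.8). Then |QL| = |L − Q| = 39.1.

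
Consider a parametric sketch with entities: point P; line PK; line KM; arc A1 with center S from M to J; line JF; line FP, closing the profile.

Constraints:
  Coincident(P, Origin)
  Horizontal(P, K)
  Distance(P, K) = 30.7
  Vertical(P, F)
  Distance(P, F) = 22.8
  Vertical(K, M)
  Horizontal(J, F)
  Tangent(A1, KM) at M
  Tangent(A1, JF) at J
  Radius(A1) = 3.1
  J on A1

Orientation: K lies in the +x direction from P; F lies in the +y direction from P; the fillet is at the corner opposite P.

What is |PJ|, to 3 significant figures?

35.8

The virtual corner opposite P is at (30.7, 22.8). Tangency of A1 to KM means the radius SM is perpendicular to KM and since A1 is tangent to JF there, SJ ⟂ JF, with radius 3.1, so the center S sits 3.1 in from both sides at S = (27.6, 19.7). That places the tangent points at M = (30.7, 19.7) on KM and J = (27.6, 22.8) on JF. Then |PJ| = |J − P| = 35.8.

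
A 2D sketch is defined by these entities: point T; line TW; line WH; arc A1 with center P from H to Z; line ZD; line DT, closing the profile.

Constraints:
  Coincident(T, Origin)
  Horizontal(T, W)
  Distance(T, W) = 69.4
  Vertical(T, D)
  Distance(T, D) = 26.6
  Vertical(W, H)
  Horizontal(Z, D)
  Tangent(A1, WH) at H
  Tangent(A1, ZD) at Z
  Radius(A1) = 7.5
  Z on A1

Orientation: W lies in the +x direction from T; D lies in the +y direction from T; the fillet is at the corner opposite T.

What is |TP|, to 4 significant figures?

64.78

T is at the origin; T and W share the same y with |TW| = 69.4 and W on the +x side, so W = (69.40, 0.000). TD is vertical with |TD| = 26.6 and D on the +y side, so D = (0.000, 26.60). The virtual corner opposite T is at (69.40, 26.60). Tangency of A1 to WH means the radius PH is perpendicular to WH and A1 meets ZD tangentially, so PZ is at right angles to ZD, with radius 7.5, so the center P sits 7.5 in from both sides at P = (61.90, 19.10). Then |TP| = |P − T| = 64.78.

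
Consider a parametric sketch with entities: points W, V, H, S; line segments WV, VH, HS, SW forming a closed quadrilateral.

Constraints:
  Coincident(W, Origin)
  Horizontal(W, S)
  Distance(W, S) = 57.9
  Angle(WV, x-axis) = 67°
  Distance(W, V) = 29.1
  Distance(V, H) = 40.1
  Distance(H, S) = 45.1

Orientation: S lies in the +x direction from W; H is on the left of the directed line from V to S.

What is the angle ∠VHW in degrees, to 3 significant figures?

17.4°

Checks: W.y = 0.00, S.y = 0.00 ✓; |VH| = 40.10 ✓; |HS| = 45.10 ✓.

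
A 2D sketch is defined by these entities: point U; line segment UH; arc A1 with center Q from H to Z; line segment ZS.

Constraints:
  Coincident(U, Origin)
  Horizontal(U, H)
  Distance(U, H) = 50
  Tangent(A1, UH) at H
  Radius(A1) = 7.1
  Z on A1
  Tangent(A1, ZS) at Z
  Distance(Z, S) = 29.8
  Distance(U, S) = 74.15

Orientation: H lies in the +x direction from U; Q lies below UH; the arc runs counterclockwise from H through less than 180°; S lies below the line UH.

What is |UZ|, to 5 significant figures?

46.672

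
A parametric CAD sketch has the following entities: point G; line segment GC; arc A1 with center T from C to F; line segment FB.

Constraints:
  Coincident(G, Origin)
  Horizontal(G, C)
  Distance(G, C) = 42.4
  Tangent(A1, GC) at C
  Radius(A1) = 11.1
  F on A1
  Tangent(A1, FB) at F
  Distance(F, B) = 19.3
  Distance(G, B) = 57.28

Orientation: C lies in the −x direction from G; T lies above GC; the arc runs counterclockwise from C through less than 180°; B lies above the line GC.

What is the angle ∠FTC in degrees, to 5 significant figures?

131.52°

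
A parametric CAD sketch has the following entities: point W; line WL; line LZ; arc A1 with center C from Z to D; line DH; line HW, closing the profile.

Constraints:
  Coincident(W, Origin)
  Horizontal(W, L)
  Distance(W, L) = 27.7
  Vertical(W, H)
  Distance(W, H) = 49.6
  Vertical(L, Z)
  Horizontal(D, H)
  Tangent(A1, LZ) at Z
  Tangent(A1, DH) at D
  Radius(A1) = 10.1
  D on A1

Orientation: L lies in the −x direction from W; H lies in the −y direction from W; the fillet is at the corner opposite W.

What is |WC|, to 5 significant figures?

43.244

W is at the origin; WL is horizontal with |WL| = 27.7 and L on the −x side, so L = (-27.700, 0.0000). WH is vertical with |WH| = 49.6 and H on the −y side, so H = (0.0000, -49.600). The virtual corner opposite W is at (-27.700, -49.600). The tangent condition forces CZ to be normal to LZ and since A1 is tangent to DH there, CD ⟂ DH, with radius 10.1, so the center C sits 10.1 in from both sides at C = (-17.600, -39.500). Then |WC| = |C − W| = 43.244.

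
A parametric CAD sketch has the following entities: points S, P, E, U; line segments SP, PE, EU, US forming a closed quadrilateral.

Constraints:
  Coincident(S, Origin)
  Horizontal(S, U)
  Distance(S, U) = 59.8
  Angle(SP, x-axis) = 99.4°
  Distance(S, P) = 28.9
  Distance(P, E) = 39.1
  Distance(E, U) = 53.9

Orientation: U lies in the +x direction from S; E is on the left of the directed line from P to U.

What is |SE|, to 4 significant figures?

54.66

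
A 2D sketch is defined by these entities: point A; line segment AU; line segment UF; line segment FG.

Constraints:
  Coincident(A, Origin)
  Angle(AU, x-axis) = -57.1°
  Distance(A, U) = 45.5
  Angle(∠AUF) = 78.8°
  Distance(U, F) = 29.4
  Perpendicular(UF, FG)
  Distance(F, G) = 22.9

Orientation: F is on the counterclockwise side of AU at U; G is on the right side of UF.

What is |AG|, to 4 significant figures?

70.59

∠AUF = 78.8°, so UF runs at -57.1° + (180° − 78.8°) = 44.10° from the x-axis; with |UF| = 29.4, F = U + 29.4·(cos 44.10°, sin 44.10°) = (45.83, -17.74). UF is perpendicular to FG; with |FG| = 22.9 on the right of UF, G = F + 22.9·(0.6959, -0.7181) = (61.76, -34.19). Then |AG| = |G − A| = 70.59.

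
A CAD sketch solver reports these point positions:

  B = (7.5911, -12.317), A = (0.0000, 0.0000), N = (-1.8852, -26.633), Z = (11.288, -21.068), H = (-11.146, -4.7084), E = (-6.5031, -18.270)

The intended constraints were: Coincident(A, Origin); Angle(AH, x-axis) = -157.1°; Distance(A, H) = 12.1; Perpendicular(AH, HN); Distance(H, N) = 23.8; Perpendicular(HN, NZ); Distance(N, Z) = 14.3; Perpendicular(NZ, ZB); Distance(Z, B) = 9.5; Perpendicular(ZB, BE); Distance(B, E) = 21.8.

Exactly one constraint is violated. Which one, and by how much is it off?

Distance(B, E) = 21.8 — off by 6.50.

A = (0.00, 0.00) ✓; AH at -157.1° ✓; |AH| = 12.10 ✓; ∠(AH, HN) = 90.00° ✓; |HN| = 23.80 ✓; ∠(HN, NZ) = 90.00° ✓; |NZ| = 14.30 ✓; ∠(NZ, ZB) = 90.00° ✓; |ZB| = 9.500 ✓; ∠(ZB, BE) = 90.00° ✓; |BE| = 15.30 ✗.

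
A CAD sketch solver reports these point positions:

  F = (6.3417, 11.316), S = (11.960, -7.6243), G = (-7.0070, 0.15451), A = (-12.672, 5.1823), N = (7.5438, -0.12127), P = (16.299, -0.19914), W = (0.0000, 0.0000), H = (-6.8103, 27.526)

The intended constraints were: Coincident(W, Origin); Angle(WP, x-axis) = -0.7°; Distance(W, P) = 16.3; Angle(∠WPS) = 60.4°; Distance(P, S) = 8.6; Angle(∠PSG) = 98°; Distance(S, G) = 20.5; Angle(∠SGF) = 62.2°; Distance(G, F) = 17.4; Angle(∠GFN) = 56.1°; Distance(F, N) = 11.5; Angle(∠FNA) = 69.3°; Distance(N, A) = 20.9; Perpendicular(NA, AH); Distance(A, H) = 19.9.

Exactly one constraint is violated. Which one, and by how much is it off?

Distance(A, H) = 19.9 — off by 3.20.

W = (0.00, 0.00) ✓; WP at -0.7000° ✓; |WP| = 16.30 ✓; ∠WPS = 60.40° ✓; |PS| = 8.600 ✓; ∠PSG = 98.00° ✓; |SG| = 20.50 ✓; ∠SGF = 62.20° ✓; |GF| = 17.40 ✓; ∠GFN = 56.10° ✓; |FN| = 11.50 ✓; ∠FNA = 69.30° ✓; |NA| = 20.90 ✓; ∠(NA, AH) = 90.00° ✓; |AH| = 23.10 ✗.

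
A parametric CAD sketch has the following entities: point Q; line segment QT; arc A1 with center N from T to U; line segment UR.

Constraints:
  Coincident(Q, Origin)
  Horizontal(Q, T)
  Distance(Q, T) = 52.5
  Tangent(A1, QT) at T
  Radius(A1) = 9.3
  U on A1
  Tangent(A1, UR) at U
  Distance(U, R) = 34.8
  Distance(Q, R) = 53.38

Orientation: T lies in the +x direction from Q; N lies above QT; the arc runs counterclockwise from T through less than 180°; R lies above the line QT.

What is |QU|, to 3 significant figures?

61.2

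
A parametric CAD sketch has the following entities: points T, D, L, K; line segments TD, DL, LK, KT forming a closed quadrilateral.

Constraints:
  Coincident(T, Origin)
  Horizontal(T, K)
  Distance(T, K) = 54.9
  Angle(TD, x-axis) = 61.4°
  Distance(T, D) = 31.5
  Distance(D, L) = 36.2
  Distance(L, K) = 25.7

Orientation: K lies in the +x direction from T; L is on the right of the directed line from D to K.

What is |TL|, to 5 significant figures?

30.269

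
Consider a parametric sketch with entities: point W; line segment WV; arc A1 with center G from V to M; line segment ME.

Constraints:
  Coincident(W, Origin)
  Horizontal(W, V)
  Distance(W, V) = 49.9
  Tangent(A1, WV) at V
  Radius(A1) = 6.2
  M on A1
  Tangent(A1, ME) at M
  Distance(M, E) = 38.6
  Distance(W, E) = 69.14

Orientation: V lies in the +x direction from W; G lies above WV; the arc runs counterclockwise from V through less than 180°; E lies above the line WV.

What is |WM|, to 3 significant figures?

56.5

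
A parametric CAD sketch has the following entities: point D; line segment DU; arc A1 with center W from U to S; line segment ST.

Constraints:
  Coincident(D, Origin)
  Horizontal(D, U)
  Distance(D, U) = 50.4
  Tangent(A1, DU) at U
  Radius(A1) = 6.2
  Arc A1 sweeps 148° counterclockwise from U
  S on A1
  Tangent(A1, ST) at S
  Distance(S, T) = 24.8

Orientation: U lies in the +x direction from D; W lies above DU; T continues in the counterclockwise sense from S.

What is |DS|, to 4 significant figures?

54.89

Tangency of A1 to DU means the radius WU is perpendicular to DU, so W = U + (0, 6.2) = (50.40, 6.200). On A1, U sits at bearing -90° from W; a 148° counterclockwise sweep puts S at bearing 58°, so S = W + 6.2·(cos 58°, sin 58°) = (53.69, 11.46). Then |DS| = |S − D| = 54.89.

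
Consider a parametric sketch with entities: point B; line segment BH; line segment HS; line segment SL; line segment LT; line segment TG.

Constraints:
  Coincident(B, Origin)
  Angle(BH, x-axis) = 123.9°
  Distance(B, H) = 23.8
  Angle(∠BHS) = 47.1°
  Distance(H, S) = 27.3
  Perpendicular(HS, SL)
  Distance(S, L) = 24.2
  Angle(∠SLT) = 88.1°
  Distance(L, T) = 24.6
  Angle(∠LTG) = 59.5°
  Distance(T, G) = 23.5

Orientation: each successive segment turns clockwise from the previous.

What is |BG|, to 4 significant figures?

13.92

B is at the origin; BH runs at 123.9° with length 23.8, so H = (-13.27, 19.75). ∠BHS = 47.1° gives HS at -9.000° from the x-axis; with |HS| = 27.3, S = (13.69, 15.48). The perpendicularity gives SL at right angles to HS, so SL runs at -99.00°; with |SL| = 24.2, L = (9.904, -8.418). ∠SLT = 88.1° gives LT at 169.1° from the x-axis; with |LT| = 24.6, T = (-14.25, -3.767). ∠LTG = 59.5° gives TG at 48.60° from the x-axis; with |TG| = 23.5, G = (1.288, 13.86). Then |BG| = |G − B| = 13.92.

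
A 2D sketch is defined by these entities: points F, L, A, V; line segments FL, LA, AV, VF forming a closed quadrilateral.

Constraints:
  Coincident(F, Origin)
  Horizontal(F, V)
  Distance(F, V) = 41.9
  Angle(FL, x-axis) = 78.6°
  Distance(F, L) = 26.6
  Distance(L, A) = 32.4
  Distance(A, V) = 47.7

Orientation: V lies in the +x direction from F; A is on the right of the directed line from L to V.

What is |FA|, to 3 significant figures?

7.15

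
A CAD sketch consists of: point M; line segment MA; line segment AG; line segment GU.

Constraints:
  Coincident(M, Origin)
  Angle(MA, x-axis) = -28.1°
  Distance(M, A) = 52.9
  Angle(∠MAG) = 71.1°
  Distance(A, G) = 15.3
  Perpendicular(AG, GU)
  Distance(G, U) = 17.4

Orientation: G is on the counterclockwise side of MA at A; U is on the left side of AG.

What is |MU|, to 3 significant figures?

32.7

∠MAG = 71.1°, so AG runs at -28.1° + (180° − 71.1°) = 80.8° from the x-axis; with |AG| = 15.3, G = A + 15.3·(cos 80.8°, sin 80.8°) = (49.1, -9.81). AG ⟂ GU; with |GU| = 17.4 on the left of AG, U = G + 17.4·(-0.987, 0.160) = (31.9, -7.03). Then |MU| = |U − M| = 32.7.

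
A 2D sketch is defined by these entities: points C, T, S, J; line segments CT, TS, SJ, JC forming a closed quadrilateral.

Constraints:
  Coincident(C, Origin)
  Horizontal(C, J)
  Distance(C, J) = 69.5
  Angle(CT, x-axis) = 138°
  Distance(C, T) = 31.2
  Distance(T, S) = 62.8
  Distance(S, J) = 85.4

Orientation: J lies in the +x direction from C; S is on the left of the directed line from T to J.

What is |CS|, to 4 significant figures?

70.56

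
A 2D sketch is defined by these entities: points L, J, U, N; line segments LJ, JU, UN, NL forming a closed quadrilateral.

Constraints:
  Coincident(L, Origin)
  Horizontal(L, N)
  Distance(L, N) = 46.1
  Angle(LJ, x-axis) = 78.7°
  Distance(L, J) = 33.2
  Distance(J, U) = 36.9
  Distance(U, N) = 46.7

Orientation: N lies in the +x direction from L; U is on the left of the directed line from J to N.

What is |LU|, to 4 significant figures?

61.72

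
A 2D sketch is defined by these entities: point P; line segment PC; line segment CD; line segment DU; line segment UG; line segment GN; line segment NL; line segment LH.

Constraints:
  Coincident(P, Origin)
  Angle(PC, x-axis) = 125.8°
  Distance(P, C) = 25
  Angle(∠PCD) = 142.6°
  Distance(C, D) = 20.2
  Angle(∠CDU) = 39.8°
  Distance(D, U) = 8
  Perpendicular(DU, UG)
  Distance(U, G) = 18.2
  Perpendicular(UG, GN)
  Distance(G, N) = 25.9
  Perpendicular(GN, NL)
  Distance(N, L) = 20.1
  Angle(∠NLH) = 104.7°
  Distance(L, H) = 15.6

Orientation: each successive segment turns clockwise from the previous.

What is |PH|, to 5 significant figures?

47.634

GN ⟂ NL, so NL runs at 38.200°; with |NL| = 20.1, L = (-23.636, 55.711). ∠NLH = 104.7° gives LH at -37.100° from the x-axis; with |LH| = 15.6, H = (-11.194, 46.300). Then |PH| = |H − P| = 47.634.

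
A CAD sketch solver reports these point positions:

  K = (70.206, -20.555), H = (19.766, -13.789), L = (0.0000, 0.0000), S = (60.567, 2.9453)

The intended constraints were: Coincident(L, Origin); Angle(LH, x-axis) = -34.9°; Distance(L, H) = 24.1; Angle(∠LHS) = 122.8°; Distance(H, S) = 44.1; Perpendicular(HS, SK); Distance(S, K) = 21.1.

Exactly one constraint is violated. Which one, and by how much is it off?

Distance(S, K) = 21.1 — off by 4.30.

L = (0.00, 0.00) ✓; LH at -34.90° ✓; |LH| = 24.10 ✓; ∠LHS = 122.8° ✓; |HS| = 44.10 ✓; ∠(HS, SK) = 90.00° ✓; |SK| = 25.40 ✗.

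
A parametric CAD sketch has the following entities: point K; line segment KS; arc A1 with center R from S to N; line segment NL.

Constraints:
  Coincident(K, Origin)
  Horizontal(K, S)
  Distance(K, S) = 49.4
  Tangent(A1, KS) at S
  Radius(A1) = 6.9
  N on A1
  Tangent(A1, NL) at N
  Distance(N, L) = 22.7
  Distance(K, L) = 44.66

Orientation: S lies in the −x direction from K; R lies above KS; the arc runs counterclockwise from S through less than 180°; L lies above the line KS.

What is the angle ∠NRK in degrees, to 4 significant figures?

9.600°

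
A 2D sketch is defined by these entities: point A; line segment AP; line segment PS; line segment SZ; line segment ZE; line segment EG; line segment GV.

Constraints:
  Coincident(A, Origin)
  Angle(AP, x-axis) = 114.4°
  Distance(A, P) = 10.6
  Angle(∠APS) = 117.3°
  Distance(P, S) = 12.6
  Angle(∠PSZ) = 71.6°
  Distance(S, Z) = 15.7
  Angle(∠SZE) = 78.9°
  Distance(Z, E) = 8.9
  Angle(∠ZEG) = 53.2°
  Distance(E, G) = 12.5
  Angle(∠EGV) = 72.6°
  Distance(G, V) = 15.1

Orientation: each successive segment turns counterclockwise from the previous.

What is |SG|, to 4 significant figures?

5.632

∠SZE = 78.9° gives ZE at 26.60° from the x-axis; with |ZE| = 8.9, E = (-4.809, -0.8532). ∠ZEG = 53.2° gives EG at 153.4° from the x-axis; with |EG| = 12.5, G = (-15.99, 4.744). Then |SG| = |G − S| = 5.632.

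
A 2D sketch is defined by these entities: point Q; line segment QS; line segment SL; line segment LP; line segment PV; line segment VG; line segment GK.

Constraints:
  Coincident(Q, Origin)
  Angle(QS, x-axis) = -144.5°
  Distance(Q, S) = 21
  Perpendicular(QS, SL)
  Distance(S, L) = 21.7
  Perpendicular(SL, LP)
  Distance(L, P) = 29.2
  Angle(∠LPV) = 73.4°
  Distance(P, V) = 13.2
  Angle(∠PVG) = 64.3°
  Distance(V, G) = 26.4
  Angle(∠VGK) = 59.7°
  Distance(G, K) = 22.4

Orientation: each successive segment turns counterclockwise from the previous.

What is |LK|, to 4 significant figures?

29.73

Q is at the origin; QS runs at -144.5° with length 21.0, so S = (-17.10, -12.19). The perpendicularity gives SL at right angles to QS, so SL runs at -54.50°; with |SL| = 21.7, L = (-4.495, -29.86). SL ⟂ LP, so LP runs at 35.50°; with |LP| = 29.2, P = (19.28, -12.90). ∠LPV = 73.4° gives PV at 142.1° from the x-axis; with |PV| = 13.2, V = (8.861, -4.796). ∠PVG = 64.3° gives VG at -102.2° from the x-axis; with |VG| = 26.4, G = (3.282, -30.60). ∠VGK = 59.7° gives GK at 18.10° from the x-axis; with |GK| = 22.4, K = (24.57, -23.64). Then |LK| = |K − L| = 29.73.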